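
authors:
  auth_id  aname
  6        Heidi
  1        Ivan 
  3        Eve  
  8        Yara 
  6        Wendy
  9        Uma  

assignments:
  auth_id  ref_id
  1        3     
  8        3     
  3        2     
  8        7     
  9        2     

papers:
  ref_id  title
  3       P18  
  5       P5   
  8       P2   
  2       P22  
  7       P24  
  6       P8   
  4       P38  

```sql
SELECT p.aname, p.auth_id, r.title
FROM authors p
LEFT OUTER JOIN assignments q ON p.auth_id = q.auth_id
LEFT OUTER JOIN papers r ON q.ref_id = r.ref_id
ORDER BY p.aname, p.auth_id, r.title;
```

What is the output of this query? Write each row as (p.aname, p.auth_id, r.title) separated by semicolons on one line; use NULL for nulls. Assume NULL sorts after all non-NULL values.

Evaluate left to right. First `authors p LEFT JOIN assignments q` on auth_id: 7 row(s).
Then LEFT JOIN `papers r` on ref_id: each of those 7 rows is kept; rows whose q.ref_id has no match in r get NULL for r's columns.

(Eve, 3, P22); (Heidi, 6, NULL); (Ivan, 1, P18); (Uma, 9, P22); (Wendy, 6, NULL); (Yara, 8, P18); (Yara, 8, P24)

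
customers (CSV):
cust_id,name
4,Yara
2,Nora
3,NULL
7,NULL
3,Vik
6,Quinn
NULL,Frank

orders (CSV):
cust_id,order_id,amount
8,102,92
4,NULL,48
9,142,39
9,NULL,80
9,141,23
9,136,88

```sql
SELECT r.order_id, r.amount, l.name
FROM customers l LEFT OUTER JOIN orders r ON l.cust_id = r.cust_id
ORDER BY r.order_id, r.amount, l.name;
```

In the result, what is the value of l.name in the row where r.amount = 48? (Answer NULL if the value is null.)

LEFT JOIN keeps every row from `customers`; unmatched rows get NULL for `orders`'s columns.
Matching on l.cust_id = r.cust_id. A NULL in a compared column never satisfies the condition.
- l[0] cust_id=4 → 1 match(es) in r → 1 row(s).
- l[1] cust_id=2 → no match; kept with NULLs on the r side.
- l[2] cust_id=3 → no match; kept with NULLs on the r side.
- l[3] cust_id=7 → no match; kept with NULLs on the r side.
- l[4] cust_id=3 → no match; kept with NULLs on the r side.
- l[5] cust_id=6 → no match; kept with NULLs on the r side.
- l[6] cust_id=NULL → no match; kept with NULLs on the r side.

Yara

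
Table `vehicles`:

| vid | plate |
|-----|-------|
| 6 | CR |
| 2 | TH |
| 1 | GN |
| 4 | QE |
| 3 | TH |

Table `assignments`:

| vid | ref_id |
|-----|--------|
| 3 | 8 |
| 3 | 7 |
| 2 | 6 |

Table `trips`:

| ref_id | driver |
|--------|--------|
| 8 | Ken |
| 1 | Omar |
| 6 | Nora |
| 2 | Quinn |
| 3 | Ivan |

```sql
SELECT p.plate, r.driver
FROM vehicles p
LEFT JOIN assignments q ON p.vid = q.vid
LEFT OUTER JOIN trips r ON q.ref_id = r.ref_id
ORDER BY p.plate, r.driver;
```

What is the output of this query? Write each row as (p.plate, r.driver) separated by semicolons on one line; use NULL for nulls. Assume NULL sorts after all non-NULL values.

(CR, NULL); (GN, NULL); (QE, NULL); (TH, Ken); (TH, Nora); (TH, NULL)

Evaluate left to right. First `vehicles p LEFT JOIN assignments q` on vid: 6 row(s).
Then LEFT JOIN `trips r` on ref_id: each of those 6 rows is kept; rows whose q.ref_id has no match in r get NULL for r's columns.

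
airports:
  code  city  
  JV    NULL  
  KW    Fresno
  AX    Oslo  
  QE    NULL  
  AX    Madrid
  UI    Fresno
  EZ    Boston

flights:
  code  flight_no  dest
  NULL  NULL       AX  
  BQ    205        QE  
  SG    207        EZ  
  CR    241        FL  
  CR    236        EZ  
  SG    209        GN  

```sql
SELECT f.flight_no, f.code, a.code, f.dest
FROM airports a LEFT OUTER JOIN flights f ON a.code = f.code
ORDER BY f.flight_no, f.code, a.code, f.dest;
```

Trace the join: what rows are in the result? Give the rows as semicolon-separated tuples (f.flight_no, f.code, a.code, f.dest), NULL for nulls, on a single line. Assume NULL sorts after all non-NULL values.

(NULL, NULL, AX, NULL); (NULL, NULL, AX, NULL); (NULL, NULL, EZ, NULL); (NULL, NULL, JV, NULL); (NULL, NULL, KW, NULL); (NULL, NULL, QE, NULL); (NULL, NULL, UI, NULL)

LEFT JOIN keeps every row from `airports`; unmatched rows get NULL for `flights`'s columns.
Matching on a.code = f.code. A NULL in a compared column never satisfies the condition.
- a row (code=JV): no match → kept, f columns NULL.
- a row (code=KW): no match → kept, f columns NULL.
- a row (code=AX): no match → kept, f columns NULL.
- a row (code=QE): no match → kept, f columns NULL.
- a row (code=AX): no match → kept, f columns NULL.
- a row (code=UI): no match → kept, f columns NULL.
- a row (code=EZ): no match → kept, f columns NULL.
After projecting and ordering:
f.flight_no | f.code | a.code | f.dest
NULL | NULL | AX | NULL
NULL | NULL | AX | NULL
NULL | NULL | EZ | NULL
NULL | NULL | JV | NULL
NULL | NULL | KW | NULL
NULL | NULL | QE | NULL
NULL | NULL | UI | NULL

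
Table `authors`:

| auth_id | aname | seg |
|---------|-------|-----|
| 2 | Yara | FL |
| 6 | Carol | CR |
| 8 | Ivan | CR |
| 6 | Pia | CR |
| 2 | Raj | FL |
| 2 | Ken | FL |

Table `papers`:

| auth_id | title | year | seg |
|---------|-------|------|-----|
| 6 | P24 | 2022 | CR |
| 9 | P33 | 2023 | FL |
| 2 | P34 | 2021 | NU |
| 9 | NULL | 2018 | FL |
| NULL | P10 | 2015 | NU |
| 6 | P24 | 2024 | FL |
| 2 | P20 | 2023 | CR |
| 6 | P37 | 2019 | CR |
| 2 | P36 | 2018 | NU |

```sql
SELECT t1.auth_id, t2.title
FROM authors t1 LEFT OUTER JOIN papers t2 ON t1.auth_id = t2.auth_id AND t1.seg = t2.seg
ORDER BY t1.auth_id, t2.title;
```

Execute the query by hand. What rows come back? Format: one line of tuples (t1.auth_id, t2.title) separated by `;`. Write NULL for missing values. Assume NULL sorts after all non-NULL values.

(2, NULL); (2, NULL); (2, NULL); (6, P24); (6, P24); (6, P37); (6, P37); (8, NULL)

LEFT JOIN keeps every row from `authors`; unmatched rows get NULL for `papers`'s columns.
Matching on t1.auth_id = t2.auth_id AND t1.seg = t2.seg. A NULL in a compared column never satisfies the condition.
- t1[0] auth_id=2, seg=FL → no match; kept with NULLs on the t2 side.
- t1[1] auth_id=6, seg=CR → 2 match(es) in t2 → 2 row(s).
- t1[2] auth_id=8, seg=CR → no match; kept with NULLs on the t2 side.
- t1[3] auth_id=6, seg=CR → 2 match(es) in t2 → 2 row(s).
- t1[4] auth_id=2, seg=FL → no match; kept with NULLs on the t2 side.
- t1[5] auth_id=2, seg=FL → no match; kept with NULLs on the t2 side.
After projecting and ordering:
t1.auth_id | t2.title
2 | NULL
2 | NULL
2 | NULL
6 | P24
6 | P24
6 | P37
6 | P37
8 | NULL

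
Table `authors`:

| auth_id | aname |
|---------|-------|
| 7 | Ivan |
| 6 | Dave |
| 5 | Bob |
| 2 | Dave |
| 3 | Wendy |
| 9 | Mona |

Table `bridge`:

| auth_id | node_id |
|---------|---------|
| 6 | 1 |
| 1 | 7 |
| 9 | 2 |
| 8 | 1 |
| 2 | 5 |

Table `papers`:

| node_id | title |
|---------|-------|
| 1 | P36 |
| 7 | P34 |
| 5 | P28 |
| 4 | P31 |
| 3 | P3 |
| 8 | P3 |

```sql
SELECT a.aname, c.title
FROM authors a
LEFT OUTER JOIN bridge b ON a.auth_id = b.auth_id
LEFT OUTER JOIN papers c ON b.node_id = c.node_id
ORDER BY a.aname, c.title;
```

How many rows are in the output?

6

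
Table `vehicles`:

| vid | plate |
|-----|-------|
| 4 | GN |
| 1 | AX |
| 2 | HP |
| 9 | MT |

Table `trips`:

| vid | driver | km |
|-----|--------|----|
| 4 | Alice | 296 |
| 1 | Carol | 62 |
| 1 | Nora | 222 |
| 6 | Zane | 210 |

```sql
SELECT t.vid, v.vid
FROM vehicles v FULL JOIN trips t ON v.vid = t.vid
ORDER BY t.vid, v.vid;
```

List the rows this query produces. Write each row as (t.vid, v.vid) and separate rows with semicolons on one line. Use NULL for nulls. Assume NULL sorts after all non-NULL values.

(1, 1); (1, 1); (4, 4); (6, NULL); (NULL, 2); (NULL, 9)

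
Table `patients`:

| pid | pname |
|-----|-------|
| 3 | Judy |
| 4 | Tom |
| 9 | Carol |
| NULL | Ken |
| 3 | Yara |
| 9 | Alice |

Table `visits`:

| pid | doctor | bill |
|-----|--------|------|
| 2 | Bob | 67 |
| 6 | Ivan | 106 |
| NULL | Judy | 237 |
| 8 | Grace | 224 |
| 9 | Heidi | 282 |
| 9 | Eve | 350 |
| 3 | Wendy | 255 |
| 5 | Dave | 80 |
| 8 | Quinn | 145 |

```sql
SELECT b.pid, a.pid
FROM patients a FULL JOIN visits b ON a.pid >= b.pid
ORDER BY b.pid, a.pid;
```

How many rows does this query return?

24

FULL OUTER JOIN keeps every row from both sides; unmatched rows get NULL for the other side's columns.
Matching on a.pid >= b.pid. A NULL in a compared column never satisfies the condition.
Matched pairs: 22; unmatched a rows kept: 1; unmatched b rows kept: 1.
Total: 22 matched + 2 padded = 24 rows.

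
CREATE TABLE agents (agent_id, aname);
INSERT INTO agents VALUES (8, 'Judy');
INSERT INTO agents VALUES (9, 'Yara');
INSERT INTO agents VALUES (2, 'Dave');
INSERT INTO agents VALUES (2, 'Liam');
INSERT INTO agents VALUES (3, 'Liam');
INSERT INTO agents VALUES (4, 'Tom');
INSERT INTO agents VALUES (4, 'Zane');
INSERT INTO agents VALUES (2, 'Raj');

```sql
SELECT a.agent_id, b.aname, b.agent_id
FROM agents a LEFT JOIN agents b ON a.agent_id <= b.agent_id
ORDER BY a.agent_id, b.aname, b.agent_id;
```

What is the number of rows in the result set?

40

LEFT JOIN keeps every row from `agents a`; unmatched rows get NULL for `agents b`'s columns.
Matching on a.agent_id <= b.agent_id.
Matched pairs: 40; unmatched a rows kept: 0.
Total: 40 rows.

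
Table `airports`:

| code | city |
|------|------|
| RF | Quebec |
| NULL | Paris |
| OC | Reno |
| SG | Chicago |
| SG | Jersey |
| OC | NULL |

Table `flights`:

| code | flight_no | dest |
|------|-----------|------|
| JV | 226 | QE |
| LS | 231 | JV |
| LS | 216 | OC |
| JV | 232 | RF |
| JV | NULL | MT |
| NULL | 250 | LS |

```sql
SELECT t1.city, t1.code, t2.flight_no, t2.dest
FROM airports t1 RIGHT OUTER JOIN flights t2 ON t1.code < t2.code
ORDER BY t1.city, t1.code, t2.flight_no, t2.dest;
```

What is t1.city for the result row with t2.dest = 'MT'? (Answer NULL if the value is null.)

RIGHT JOIN keeps every row from `flights`; unmatched rows get NULL for `airports`'s columns.
Matching on t1.code < t2.code. A NULL in a compared column never satisfies the condition.
- t1 row (code=RF): no match.
- t1 row (code=NULL): no match.
- t1 row (code=OC): no match.
- t1 row (code=SG): no match.
- t1 row (code=SG): no match.
- t1 row (code=OC): no match.
- plus 6 unmatched t2 row(s), each kept with NULL t1 columns.

NULL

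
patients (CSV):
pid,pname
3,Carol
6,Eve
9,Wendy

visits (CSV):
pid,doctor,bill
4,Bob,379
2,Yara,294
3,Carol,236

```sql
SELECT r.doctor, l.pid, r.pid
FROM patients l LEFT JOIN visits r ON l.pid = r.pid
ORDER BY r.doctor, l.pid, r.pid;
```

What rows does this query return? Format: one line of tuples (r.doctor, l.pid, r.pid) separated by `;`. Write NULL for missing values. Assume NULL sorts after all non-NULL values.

LEFT JOIN keeps every row from `patients`; unmatched rows get NULL for `visits`'s columns.
Matching on l.pid = r.pid.
- l (pid=3) pairs with 1 row(s) of r.
- l (pid=6) has no partner → padded with NULL.
- l (pid=9) has no partner → padded with NULL.
After projecting and ordering:
r.doctor | l.pid | r.pid
Carol | 3 | 3
NULL | 6 | NULL
NULL | 9 | NULL

(Carol, 3, 3); (NULL, 6, NULL); (NULL, 9, NULL)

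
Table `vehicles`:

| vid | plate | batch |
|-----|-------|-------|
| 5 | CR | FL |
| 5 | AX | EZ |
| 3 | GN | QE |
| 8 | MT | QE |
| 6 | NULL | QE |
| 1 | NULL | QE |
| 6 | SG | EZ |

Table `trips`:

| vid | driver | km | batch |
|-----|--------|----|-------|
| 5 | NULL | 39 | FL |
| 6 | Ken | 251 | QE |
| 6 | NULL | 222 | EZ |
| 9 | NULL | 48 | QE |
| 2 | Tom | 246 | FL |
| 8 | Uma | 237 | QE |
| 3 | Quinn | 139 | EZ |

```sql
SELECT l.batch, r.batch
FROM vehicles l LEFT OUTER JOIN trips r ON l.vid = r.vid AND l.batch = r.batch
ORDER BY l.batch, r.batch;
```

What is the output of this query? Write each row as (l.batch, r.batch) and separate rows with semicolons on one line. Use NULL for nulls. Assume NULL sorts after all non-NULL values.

LEFT JOIN keeps every row from `vehicles`; unmatched rows get NULL for `trips`'s columns.
Matching on l.vid = r.vid AND l.batch = r.batch.
- vid=5, batch=FL: 1 matching r row(s), so 1 row(s) emitted.
- vid=5, batch=EZ: no r row matches, row kept with r columns NULL.
- vid=3, batch=QE: no r row matches, row kept with r columns NULL.
- vid=8, batch=QE: 1 matching r row(s), so 1 row(s) emitted.
- vid=6, batch=QE: 1 matching r row(s), so 1 row(s) emitted.
- vid=1, batch=QE: no r row matches, row kept with r columns NULL.
- vid=6, batch=EZ: 1 matching r row(s), so 1 row(s) emitted.
After projecting and ordering:
l.batch | r.batch
EZ | EZ
EZ | NULL
FL | FL
QE | QE
QE | QE
QE | NULL
QE | NULL

(EZ, EZ); (EZ, NULL); (FL, FL); (QE, QE); (QE, QE); (QE, NULL); (QE, NULL)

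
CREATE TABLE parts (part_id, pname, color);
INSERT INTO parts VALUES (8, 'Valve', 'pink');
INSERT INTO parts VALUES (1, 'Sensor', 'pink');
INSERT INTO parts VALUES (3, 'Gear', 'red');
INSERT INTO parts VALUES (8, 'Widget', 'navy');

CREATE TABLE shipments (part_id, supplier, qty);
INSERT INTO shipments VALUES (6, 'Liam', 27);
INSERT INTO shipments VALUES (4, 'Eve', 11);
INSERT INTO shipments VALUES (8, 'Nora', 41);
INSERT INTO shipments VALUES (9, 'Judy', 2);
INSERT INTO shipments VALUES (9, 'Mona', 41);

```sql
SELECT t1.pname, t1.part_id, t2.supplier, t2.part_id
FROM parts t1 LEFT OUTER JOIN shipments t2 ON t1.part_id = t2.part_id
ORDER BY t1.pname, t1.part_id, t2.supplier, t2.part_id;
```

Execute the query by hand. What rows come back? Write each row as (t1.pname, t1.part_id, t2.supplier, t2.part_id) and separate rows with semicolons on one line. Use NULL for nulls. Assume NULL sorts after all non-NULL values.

LEFT JOIN keeps every row from `parts`; unmatched rows get NULL for `shipments`'s columns.
Matching on t1.part_id = t2.part_id.
- t1 (part_id=8) pairs with 1 row(s) of t2.
- t1 (part_id=1) has no partner → padded with NULL.
- t1 (part_id=3) has no partner → padded with NULL.
- t1 (part_id=8) pairs with 1 row(s) of t2.
After projecting and ordering:
t1.pname | t1.part_id | t2.supplier | t2.part_id
Gear | 3 | NULL | NULL
Sensor | 1 | NULL | NULL
Valve | 8 | Nora | 8
Widget | 8 | Nora | 8

(Gear, 3, NULL, NULL); (Sensor, 1, NULL, NULL); (Valve, 8, Nora, 8); (Widget, 8, Nora, 8)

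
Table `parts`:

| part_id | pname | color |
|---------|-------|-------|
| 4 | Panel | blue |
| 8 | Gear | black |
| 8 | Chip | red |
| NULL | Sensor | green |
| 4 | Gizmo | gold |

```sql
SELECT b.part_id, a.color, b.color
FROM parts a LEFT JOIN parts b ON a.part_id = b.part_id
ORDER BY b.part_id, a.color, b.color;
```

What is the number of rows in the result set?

LEFT JOIN keeps every row from `parts a`; unmatched rows get NULL for `parts b`'s columns.
Matching on a.part_id = b.part_id. A NULL in a compared column never satisfies the condition.
- a row (part_id=4): matches 2 b row(s) → 2 output row(s).
- a row (part_id=8): matches 2 b row(s) → 2 output row(s).
- a row (part_id=8): matches 2 b row(s) → 2 output row(s).
- a row (part_id=NULL): no match → kept, b columns NULL.
- a row (part_id=4): matches 2 b row(s) → 2 output row(s).
Total: 8 matched + 1 padded = 9 rows.

9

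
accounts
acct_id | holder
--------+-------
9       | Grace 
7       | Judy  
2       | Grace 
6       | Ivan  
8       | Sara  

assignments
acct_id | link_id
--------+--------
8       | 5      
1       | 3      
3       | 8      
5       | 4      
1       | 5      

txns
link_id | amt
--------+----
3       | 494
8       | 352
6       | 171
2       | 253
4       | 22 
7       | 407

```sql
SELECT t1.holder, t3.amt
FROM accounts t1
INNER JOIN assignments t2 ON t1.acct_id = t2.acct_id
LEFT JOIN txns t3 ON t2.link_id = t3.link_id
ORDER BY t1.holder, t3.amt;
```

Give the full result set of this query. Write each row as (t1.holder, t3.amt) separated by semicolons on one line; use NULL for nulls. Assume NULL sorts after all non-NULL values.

(Sara, NULL)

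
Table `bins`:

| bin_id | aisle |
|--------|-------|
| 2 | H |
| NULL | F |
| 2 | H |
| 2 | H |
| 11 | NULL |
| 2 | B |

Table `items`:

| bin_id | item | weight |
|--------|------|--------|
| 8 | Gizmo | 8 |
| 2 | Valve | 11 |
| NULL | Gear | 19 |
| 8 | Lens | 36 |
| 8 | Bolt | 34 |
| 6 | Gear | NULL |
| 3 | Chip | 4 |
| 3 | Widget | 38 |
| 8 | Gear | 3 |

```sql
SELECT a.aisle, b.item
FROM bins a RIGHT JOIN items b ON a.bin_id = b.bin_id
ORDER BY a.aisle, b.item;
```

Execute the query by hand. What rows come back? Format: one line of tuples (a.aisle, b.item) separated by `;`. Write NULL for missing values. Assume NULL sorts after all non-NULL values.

(B, Valve); (H, Valve); (H, Valve); (H, Valve); (NULL, Bolt); (NULL, Chip); (NULL, Gear); (NULL, Gear); (NULL, Gear); (NULL, Gizmo); (NULL, Lens); (NULL, Widget)

RIGHT JOIN keeps every row from `items`; unmatched rows get NULL for `bins`'s columns.
Matching on a.bin_id = b.bin_id. A NULL in a compared column never satisfies the condition.
- a row (bin_id=2): matches 1 b row(s) → 1 output row(s).
- a row (bin_id=NULL): no match.
- a row (bin_id=2): matches 1 b row(s) → 1 output row(s).
- a row (bin_id=2): matches 1 b row(s) → 1 output row(s).
- a row (bin_id=11): no match.
- a row (bin_id=2): matches 1 b row(s) → 1 output row(s).
- 8 row(s) from b found no a partner → padded with NULL.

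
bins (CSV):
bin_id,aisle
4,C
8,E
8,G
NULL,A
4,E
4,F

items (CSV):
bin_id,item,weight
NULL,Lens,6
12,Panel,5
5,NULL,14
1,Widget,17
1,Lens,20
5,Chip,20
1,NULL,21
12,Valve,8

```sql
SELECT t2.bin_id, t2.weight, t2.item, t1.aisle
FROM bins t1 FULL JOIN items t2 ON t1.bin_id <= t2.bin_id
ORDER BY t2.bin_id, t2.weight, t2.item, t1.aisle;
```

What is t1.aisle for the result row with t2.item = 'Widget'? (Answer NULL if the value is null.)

FULL OUTER JOIN keeps every row from both sides; unmatched rows get NULL for the other side's columns.
Matching on t1.bin_id <= t2.bin_id. A NULL in a compared column never satisfies the condition.
- t1[0] bin_id=4 → 4 match(es) in t2 → 4 row(s).
- t1[1] bin_id=8 → 2 match(es) in t2 → 2 row(s).
- t1[2] bin_id=8 → 2 match(es) in t2 → 2 row(s).
- t1[3] bin_id=NULL → no match; kept with NULLs on the t2 side.
- t1[4] bin_id=4 → 4 match(es) in t2 → 4 row(s).
- t1[5] bin_id=4 → 4 match(es) in t2 → 4 row(s).
- plus 4 unmatched t2 row(s), each kept with NULL t1 columns.

NULL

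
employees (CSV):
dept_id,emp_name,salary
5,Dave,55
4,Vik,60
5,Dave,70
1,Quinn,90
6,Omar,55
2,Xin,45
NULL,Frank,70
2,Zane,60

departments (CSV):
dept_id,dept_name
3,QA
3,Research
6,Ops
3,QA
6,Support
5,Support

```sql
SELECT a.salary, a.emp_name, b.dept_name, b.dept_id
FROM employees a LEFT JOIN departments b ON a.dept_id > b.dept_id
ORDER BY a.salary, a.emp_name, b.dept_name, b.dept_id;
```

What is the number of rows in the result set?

17

LEFT JOIN keeps every row from `employees`; unmatched rows get NULL for `departments`'s columns.
Matching on a.dept_id > b.dept_id. A NULL in a compared column never satisfies the condition.
- dept_id=5: 3 matching b row(s), so 3 row(s) emitted.
- dept_id=4: 3 matching b row(s), so 3 row(s) emitted.
- dept_id=5: 3 matching b row(s), so 3 row(s) emitted.
- dept_id=1: no b row matches, row kept with b columns NULL.
- dept_id=6: 4 matching b row(s), so 4 row(s) emitted.
- dept_id=2: no b row matches, row kept with b columns NULL.
- dept_id=NULL: no b row matches, row kept with b columns NULL.
- dept_id=2: no b row matches, row kept with b columns NULL.
Total: 13 matched + 4 padded = 17 rows.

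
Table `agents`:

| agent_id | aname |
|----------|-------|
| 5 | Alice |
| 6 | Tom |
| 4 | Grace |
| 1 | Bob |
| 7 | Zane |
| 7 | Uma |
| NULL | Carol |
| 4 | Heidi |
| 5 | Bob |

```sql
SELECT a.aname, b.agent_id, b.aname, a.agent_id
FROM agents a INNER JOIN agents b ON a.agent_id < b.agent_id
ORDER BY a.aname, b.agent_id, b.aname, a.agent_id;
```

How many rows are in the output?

25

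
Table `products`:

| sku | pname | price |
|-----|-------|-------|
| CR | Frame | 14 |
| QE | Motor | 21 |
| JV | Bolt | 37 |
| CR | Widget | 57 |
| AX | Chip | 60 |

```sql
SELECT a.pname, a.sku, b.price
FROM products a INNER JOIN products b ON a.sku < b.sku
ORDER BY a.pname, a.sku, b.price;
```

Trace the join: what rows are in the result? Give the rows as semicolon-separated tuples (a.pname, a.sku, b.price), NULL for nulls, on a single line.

INNER JOIN keeps only pairs where the ON condition holds.
Matching on a.sku < b.sku.
- a (sku=CR) pairs with 2 row(s) of b.
- a (sku=QE) has no partner → excluded.
- a (sku=JV) pairs with 1 row(s) of b.
- a (sku=CR) pairs with 2 row(s) of b.
- a (sku=AX) pairs with 4 row(s) of b.
After projecting and ordering:
a.pname | a.sku | b.price
Bolt | JV | 21
Chip | AX | 14
Chip | AX | 21
Chip | AX | 37
Chip | AX | 57
Frame | CR | 21
Frame | CR | 37
Widget | CR | 21
Widget | CR | 37

(Bolt, JV, 21); (Chip, AX, 14); (Chip, AX, 21); (Chip, AX, 37); (Chip, AX, 57); (Frame, CR, 21); (Frame, CR, 37); (Widget, CR, 21); (Widget, CR, 37)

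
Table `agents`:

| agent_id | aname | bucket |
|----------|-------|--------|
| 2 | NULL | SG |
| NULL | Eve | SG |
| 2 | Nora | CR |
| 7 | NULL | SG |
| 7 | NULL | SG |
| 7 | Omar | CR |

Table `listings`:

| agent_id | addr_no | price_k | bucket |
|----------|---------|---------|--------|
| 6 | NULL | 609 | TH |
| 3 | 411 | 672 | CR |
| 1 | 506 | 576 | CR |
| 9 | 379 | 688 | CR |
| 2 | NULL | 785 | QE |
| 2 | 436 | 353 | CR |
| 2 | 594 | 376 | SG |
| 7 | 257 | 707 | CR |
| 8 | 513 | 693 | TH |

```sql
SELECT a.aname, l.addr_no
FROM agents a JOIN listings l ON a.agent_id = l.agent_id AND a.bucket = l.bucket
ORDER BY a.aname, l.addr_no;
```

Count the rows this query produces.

3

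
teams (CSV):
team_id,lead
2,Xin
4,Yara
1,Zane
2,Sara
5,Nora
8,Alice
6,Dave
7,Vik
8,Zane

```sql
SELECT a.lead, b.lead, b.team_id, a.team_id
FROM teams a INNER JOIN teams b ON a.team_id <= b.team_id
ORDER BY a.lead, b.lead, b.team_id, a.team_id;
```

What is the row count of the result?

INNER JOIN keeps only pairs where the ON condition holds.
Matching on a.team_id <= b.team_id.
- team_id=2: 8 matching b row(s), so 8 row(s) emitted.
- team_id=4: 6 matching b row(s), so 6 row(s) emitted.
- team_id=1: 9 matching b row(s), so 9 row(s) emitted.
- team_id=2: 8 matching b row(s), so 8 row(s) emitted.
- team_id=5: 5 matching b row(s), so 5 row(s) emitted.
- team_id=8: 2 matching b row(s), so 2 row(s) emitted.
- team_id=6: 4 matching b row(s), so 4 row(s) emitted.
- team_id=7: 3 matching b row(s), so 3 row(s) emitted.
- team_id=8: 2 matching b row(s), so 2 row(s) emitted.
Total: 47 rows.

47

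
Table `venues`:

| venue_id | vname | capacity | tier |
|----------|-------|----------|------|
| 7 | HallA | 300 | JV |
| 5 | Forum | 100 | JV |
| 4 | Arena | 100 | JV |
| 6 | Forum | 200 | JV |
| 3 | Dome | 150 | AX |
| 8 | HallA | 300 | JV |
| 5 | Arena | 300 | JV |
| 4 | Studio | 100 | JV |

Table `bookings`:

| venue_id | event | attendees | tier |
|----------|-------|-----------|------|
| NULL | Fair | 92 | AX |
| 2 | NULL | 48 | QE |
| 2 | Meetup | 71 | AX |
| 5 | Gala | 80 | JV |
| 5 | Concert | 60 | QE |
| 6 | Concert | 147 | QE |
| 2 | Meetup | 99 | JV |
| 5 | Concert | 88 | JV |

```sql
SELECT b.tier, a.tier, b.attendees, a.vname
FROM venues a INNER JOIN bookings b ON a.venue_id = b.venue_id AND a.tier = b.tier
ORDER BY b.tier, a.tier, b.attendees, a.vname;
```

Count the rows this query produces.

INNER JOIN keeps only pairs where the ON condition holds.
Matching on a.venue_id = b.venue_id AND a.tier = b.tier. A NULL in a compared column never satisfies the condition.
Matched pairs: 4.
Total: 4 rows.

4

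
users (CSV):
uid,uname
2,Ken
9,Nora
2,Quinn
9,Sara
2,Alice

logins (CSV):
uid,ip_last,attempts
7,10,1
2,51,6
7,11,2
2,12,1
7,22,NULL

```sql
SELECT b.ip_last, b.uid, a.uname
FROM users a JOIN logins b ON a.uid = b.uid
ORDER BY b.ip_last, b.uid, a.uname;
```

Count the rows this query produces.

INNER JOIN keeps only pairs where the ON condition holds.
Matching on a.uid = b.uid.
- uid=2: 2 matching b row(s), so 2 row(s) emitted.
- uid=9: no matching b row, dropped.
- uid=2: 2 matching b row(s), so 2 row(s) emitted.
- uid=9: no matching b row, dropped.
- uid=2: 2 matching b row(s), so 2 row(s) emitted.
Total: 6 rows.

6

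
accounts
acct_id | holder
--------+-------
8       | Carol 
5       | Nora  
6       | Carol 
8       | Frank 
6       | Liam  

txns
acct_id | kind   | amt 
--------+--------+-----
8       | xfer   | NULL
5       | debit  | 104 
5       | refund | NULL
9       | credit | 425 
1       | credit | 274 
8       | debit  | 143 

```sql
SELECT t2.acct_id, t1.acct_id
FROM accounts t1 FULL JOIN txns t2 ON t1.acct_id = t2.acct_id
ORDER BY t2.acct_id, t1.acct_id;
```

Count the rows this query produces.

FULL OUTER JOIN keeps every row from both sides; unmatched rows get NULL for the other side's columns.
Matching on t1.acct_id = t2.acct_id.
Matched pairs: 6; unmatched t1 rows kept: 2; unmatched t2 rows kept: 2.
Total: 6 matched + 4 padded = 10 rows.

10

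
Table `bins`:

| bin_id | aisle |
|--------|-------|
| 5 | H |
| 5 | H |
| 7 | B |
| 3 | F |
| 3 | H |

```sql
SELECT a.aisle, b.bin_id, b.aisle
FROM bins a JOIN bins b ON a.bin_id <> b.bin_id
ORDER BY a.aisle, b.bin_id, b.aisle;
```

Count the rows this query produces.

16

INNER JOIN keeps only pairs where the ON condition holds.
Matching on a.bin_id <> b.bin_id.
Matched pairs: 16.
Total: 16 rows.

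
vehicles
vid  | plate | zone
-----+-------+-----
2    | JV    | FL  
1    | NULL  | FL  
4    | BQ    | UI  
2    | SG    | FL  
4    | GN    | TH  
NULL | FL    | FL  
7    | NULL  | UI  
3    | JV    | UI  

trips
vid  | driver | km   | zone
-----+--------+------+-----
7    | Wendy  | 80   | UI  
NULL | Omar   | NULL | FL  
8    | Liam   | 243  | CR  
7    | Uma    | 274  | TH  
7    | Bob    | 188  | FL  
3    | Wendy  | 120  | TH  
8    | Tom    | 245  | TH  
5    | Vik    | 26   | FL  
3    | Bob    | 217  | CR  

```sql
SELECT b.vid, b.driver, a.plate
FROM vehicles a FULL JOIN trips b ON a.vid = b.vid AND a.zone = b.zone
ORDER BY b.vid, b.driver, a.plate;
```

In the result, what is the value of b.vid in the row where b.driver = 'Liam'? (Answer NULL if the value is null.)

8

FULL OUTER JOIN keeps every row from both sides; unmatched rows get NULL for the other side's columns.
Matching on a.vid = b.vid AND a.zone = b.zone. A NULL in a compared column never satisfies the condition.
Matched pairs: 1; unmatched a rows kept: 7; unmatched b rows kept: 8.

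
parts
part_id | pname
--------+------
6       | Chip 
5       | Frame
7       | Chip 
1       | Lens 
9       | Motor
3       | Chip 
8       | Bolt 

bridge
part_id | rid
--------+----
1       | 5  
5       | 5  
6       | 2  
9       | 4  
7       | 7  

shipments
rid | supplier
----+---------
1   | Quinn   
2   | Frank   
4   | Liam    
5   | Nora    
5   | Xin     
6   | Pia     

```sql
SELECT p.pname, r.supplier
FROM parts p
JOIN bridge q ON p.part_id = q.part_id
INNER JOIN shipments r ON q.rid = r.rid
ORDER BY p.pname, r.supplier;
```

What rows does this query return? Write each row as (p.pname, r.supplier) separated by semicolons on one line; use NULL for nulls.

Joins associate left-to-right: parts INNER JOIN bridge on part_id gives 5 intermediate row(s).
Then INNER JOIN `shipments r` on rid: keep only rows whose q.rid appears in r.

(Chip, Frank); (Frame, Nora); (Frame, Xin); (Lens, Nora); (Lens, Xin); (Motor, Liam)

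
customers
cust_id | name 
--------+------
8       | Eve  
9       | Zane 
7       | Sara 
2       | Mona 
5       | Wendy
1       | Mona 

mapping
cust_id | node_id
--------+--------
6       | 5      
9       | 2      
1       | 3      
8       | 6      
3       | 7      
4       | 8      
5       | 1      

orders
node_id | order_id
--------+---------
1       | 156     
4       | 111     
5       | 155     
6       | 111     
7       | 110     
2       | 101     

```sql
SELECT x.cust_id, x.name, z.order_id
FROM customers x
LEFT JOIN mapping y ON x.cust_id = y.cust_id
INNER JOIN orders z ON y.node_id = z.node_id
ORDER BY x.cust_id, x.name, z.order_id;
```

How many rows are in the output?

3

Evaluate left to right. First `customers x LEFT JOIN mapping y` on cust_id: 6 row(s).
Then INNER JOIN `orders z` on node_id: keep only rows whose y.node_id appears in z.
Result: 3 row(s).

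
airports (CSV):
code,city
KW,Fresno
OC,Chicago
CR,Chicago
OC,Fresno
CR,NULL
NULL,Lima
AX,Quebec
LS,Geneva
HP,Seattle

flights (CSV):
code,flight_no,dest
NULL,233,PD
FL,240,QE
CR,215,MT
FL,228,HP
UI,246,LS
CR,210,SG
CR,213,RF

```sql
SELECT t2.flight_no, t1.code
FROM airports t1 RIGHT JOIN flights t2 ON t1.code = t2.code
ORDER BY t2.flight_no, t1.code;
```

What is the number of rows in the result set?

10

RIGHT JOIN keeps every row from `flights`; unmatched rows get NULL for `airports`'s columns.
Matching on t1.code = t2.code. A NULL in a compared column never satisfies the condition.
- t1[0] code=KW → no match.
- t1[1] code=OC → no match.
- t1[2] code=CR → 3 match(es) in t2 → 3 row(s).
- t1[3] code=OC → no match.
- t1[4] code=CR → 3 match(es) in t2 → 3 row(s).
- t1[5] code=NULL → no match.
- t1[6] code=AX → no match.
- t1[7] code=LS → no match.
- t1[8] code=HP → no match.
- 4 row(s) from t2 found no t1 partner → padded with NULL.
Total: 6 matched + 4 padded = 10 rows.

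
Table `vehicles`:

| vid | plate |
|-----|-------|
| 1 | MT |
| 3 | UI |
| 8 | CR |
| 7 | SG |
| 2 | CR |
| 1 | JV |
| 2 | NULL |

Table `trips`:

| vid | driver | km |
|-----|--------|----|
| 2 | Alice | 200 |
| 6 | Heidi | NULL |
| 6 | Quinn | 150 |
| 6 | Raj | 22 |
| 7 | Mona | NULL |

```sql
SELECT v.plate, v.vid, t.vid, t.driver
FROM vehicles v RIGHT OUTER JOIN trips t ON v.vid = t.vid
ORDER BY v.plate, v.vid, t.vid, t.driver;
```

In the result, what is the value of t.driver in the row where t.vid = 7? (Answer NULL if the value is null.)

RIGHT JOIN keeps every row from `trips`; unmatched rows get NULL for `vehicles`'s columns.
Matching on v.vid = t.vid.
Matched pairs: 3; unmatched t rows kept: 3.

Mona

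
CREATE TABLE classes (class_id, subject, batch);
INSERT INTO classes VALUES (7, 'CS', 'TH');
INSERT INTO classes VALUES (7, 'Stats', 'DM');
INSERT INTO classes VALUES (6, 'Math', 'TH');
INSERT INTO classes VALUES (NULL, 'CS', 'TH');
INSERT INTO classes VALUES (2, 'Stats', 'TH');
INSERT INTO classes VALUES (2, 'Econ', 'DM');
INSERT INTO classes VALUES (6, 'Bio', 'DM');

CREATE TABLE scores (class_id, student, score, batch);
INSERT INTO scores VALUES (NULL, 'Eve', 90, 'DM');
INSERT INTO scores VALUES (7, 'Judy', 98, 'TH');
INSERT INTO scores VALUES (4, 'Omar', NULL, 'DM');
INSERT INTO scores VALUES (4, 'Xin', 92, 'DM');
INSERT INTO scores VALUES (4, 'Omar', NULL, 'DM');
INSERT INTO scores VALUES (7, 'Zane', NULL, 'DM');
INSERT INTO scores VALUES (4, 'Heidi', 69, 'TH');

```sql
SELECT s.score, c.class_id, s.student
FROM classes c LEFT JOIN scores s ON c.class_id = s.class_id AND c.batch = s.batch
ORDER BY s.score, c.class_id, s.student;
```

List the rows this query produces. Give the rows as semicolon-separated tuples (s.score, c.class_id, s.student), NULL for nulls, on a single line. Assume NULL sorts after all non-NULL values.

(98, 7, Judy); (NULL, 2, NULL); (NULL, 2, NULL); (NULL, 6, NULL); (NULL, 6, NULL); (NULL, 7, Zane); (NULL, NULL, NULL)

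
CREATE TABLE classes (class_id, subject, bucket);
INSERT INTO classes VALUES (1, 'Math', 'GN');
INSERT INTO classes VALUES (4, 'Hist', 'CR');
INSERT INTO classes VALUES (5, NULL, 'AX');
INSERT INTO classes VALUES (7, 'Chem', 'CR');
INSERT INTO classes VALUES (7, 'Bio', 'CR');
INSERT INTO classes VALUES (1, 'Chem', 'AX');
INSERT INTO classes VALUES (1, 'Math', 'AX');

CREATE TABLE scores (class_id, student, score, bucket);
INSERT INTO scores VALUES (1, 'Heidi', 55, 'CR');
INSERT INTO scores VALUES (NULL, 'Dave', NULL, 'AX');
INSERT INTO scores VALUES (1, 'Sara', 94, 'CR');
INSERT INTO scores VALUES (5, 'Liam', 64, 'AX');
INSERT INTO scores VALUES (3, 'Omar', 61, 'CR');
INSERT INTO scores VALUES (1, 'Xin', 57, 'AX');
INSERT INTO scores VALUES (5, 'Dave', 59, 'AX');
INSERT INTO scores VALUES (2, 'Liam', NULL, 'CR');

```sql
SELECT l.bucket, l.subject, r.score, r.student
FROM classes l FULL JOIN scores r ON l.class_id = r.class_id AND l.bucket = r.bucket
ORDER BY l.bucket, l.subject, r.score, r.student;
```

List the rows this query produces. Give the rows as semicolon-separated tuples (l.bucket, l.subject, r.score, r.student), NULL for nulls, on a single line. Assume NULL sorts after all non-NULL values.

FULL OUTER JOIN keeps every row from both sides; unmatched rows get NULL for the other side's columns.
Matching on l.class_id = r.class_id AND l.bucket = r.bucket. A NULL in a compared column never satisfies the condition.
Matched pairs: 4; unmatched l rows kept: 4; unmatched r rows kept: 5.

(AX, Chem, 57, Xin); (AX, Math, 57, Xin); (AX, NULL, 59, Dave); (AX, NULL, 64, Liam); (CR, Bio, NULL, NULL); (CR, Chem, NULL, NULL); (CR, Hist, NULL, NULL); (GN, Math, NULL, NULL); (NULL, NULL, 55, Heidi); (NULL, NULL, 61, Omar); (NULL, NULL, 94, Sara); (NULL, NULL, NULL, Dave); (NULL, NULL, NULL, Liam)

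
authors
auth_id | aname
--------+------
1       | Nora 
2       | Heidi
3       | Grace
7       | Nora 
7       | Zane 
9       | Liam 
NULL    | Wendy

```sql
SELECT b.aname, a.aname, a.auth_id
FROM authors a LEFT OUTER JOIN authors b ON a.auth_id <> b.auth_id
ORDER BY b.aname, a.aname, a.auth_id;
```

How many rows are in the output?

29

LEFT JOIN keeps every row from `authors a`; unmatched rows get NULL for `authors b`'s columns.
Matching on a.auth_id <> b.auth_id. A NULL in a compared column never satisfies the condition.
- a (auth_id=1) pairs with 5 row(s) of b.
- a (auth_id=2) pairs with 5 row(s) of b.
- a (auth_id=3) pairs with 5 row(s) of b.
- a (auth_id=7) pairs with 4 row(s) of b.
- a (auth_id=7) pairs with 4 row(s) of b.
- a (auth_id=9) pairs with 5 row(s) of b.
- a (auth_id=NULL) has no partner → padded with NULL.
Total: 28 matched + 1 padded = 29 rows.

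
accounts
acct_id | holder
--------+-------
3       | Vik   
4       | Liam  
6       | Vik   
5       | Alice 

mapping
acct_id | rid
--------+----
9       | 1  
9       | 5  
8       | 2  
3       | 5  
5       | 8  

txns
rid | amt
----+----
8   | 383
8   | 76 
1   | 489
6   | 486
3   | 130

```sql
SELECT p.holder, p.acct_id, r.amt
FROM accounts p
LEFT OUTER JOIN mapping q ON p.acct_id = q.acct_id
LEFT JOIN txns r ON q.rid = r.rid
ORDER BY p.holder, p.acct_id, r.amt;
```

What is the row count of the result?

5

Joins associate left-to-right: accounts LEFT JOIN mapping on acct_id gives 4 intermediate row(s).
Then LEFT JOIN `txns r` on rid: each of those 4 rows is kept; rows whose q.rid has no match in r get NULL for r's columns.
Result: 5 row(s).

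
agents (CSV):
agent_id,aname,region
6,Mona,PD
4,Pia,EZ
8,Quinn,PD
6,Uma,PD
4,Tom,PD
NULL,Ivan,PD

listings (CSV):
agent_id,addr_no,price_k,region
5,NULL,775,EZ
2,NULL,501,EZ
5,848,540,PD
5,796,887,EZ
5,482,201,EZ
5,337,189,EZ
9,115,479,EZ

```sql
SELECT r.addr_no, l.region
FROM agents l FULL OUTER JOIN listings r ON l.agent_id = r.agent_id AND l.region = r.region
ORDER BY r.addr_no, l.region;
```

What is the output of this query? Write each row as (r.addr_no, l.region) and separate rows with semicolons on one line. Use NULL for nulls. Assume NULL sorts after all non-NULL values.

FULL OUTER JOIN keeps every row from both sides; unmatched rows get NULL for the other side's columns.
Matching on l.agent_id = r.agent_id AND l.region = r.region. A NULL in a compared column never satisfies the condition.
Matched pairs: 0; unmatched l rows kept: 6; unmatched r rows kept: 7.

(115, NULL); (337, NULL); (482, NULL); (796, NULL); (848, NULL); (NULL, EZ); (NULL, PD); (NULL, PD); (NULL, PD); (NULL, PD); (NULL, PD); (NULL, NULL); (NULL, NULL)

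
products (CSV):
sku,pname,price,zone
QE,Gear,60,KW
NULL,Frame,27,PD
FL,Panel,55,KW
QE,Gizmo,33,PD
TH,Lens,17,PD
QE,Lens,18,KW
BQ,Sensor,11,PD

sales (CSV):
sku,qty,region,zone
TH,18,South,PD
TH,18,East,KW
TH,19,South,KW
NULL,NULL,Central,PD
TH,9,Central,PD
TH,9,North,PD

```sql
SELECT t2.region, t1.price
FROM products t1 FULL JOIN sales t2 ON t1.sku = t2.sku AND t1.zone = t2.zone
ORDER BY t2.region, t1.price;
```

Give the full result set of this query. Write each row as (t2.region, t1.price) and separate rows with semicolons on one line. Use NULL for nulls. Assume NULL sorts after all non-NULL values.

(Central, 17); (Central, NULL); (East, NULL); (North, 17); (South, 17); (South, NULL); (NULL, 11); (NULL, 18); (NULL, 27); (NULL, 33); (NULL, 55); (NULL, 60)

FULL OUTER JOIN keeps every row from both sides; unmatched rows get NULL for the other side's columns.
Matching on t1.sku = t2.sku AND t1.zone = t2.zone. A NULL in a compared column never satisfies the condition.
Matched pairs: 3; unmatched t1 rows kept: 6; unmatched t2 rows kept: 3.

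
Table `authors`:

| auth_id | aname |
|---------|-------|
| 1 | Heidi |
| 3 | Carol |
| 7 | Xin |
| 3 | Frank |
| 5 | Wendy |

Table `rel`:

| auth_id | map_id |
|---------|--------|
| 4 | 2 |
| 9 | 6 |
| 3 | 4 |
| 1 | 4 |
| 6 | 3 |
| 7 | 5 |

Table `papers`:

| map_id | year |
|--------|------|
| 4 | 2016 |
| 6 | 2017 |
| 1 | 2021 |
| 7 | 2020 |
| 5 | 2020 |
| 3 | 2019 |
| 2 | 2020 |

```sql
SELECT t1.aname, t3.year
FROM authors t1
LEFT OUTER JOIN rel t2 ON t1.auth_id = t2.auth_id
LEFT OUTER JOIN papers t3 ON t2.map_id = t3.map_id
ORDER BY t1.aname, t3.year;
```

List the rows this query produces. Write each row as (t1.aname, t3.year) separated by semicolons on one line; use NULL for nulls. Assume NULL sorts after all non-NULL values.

Step 1 — t1 LEFT JOIN t2 on auth_id → 5 row(s).
Then LEFT JOIN `papers t3` on map_id: each of those 5 rows is kept; rows whose t2.map_id has no match in t3 get NULL for t3's columns.

(Carol, 2016); (Frank, 2016); (Heidi, 2016); (Wendy, NULL); (Xin, 2020)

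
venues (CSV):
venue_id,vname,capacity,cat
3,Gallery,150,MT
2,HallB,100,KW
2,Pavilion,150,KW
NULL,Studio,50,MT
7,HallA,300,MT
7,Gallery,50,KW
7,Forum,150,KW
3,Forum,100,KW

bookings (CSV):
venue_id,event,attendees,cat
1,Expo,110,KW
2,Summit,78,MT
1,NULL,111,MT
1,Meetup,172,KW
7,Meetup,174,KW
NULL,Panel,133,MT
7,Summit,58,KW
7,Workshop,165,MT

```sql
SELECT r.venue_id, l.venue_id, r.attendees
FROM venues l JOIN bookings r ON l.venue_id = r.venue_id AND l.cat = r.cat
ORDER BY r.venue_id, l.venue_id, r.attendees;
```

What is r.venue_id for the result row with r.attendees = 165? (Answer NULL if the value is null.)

7

INNER JOIN keeps only pairs where the ON condition holds.
Matching on l.venue_id = r.venue_id AND l.cat = r.cat. A NULL in a compared column never satisfies the condition.
Matched pairs: 5.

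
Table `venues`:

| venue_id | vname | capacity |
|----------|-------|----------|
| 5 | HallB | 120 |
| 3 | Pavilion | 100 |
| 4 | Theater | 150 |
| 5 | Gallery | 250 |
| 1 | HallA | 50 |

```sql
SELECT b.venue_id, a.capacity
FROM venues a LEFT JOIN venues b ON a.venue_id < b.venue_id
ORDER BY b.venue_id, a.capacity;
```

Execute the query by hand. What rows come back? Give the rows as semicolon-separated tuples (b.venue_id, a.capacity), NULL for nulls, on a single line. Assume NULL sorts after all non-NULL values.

LEFT JOIN keeps every row from `venues a`; unmatched rows get NULL for `venues b`'s columns.
Matching on a.venue_id < b.venue_id.
- a[0] venue_id=5 → no match; kept with NULLs on the b side.
- a[1] venue_id=3 → 3 match(es) in b → 3 row(s).
- a[2] venue_id=4 → 2 match(es) in b → 2 row(s).
- a[3] venue_id=5 → no match; kept with NULLs on the b side.
- a[4] venue_id=1 → 4 match(es) in b → 4 row(s).

(3, 50); (4, 50); (4, 100); (5, 50); (5, 50); (5, 100); (5, 100); (5, 150); (5, 150); (NULL, 120); (NULL, 250)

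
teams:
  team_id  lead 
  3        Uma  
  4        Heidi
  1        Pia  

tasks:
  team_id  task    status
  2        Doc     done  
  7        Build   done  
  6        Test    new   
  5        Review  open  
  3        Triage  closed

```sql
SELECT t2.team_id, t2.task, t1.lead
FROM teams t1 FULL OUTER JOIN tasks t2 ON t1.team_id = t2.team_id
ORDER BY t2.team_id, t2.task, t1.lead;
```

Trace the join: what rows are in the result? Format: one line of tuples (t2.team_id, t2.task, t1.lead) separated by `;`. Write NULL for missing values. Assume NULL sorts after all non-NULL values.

(2, Doc, NULL); (3, Triage, Uma); (5, Review, NULL); (6, Test, NULL); (7, Build, NULL); (NULL, NULL, Heidi); (NULL, NULL, Pia)

FULL OUTER JOIN keeps every row from both sides; unmatched rows get NULL for the other side's columns.
Matching on t1.team_id = t2.team_id.
Matched pairs: 1; unmatched t1 rows kept: 2; unmatched t2 rows kept: 4.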